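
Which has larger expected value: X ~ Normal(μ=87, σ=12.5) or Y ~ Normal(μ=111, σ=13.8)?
Y has larger mean (111.0000 > 87.0000)

Compute the expected value for each distribution:

X ~ Normal(μ=87, σ=12.5):
E[X] = 87.0000

Y ~ Normal(μ=111, σ=13.8):
E[Y] = 111.0000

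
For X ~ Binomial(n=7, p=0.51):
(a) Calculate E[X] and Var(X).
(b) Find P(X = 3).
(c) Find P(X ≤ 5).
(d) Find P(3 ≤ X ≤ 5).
(a) E[X] = 3.5700, Var(X) = 1.7493
(b) P(X = 3) = 0.267647
(c) P(X ≤ 5) = 0.930671
(d) P(3 ≤ X ≤ 5) = 0.720184

We have X ~ Binomial(n=7, p=0.51).

(a) Moments:
E[X] = 3.5700
Var(X) = 1.7493
σ = √Var(X) = 1.3226

(b) Point probability using PMF:
P(X = 3) = 0.267647

(c) Cumulative probability using CDF:
P(X ≤ 5) = F(5) = 0.930671

(d) Range probability:
P(3 ≤ X ≤ 5) = P(X ≤ 5) - P(X ≤ 2)
                   = F(5) - F(2)
                   = 0.930671 - 0.210486
                   = 0.720184

This means approximately 72.0% of outcomes fall in the interval [3, 5].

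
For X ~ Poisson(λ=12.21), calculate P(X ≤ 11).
0.437802

We have X ~ Poisson(λ=12.21).

The CDF gives us P(X ≤ k).

Using the CDF:
P(X ≤ 11) = 0.437802

This means there's approximately a 43.8% chance that X is at most 11.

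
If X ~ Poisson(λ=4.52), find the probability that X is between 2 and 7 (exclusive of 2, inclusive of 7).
0.740416

We have X ~ Poisson(λ=4.52).

To find P(2 < X ≤ 7), we use:
P(2 < X ≤ 7) = P(X ≤ 7) - P(X ≤ 2)
                 = F(7) - F(2)
                 = 0.911757 - 0.171341
                 = 0.740416

So there's approximately a 74.0% chance that X falls in this range.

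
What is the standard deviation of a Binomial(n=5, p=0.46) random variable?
1.1145

We have X ~ Binomial(n=5, p=0.46).

For a Binomial distribution with n=5, p=0.46:
σ = √Var(X) = 1.1145

The standard deviation is the square root of the variance.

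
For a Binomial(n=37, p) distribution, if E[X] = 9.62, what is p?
p = 0.26

For a Binomial(n, p) distribution:
E[X] = n × p

Given n = 37 and E[X] = 9.62:
9.62 = 37 × p
p = 9.62 / 37 = 0.26

Verification: Binomial(37, 0.26) has E[X] = 9.62 ✓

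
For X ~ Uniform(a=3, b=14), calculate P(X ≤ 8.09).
0.462727

We have X ~ Uniform(a=3, b=14).

The CDF gives us P(X ≤ k).

Using the CDF:
P(X ≤ 8.09) = 0.462727

This means there's approximately a 46.3% chance that X is at most 8.09.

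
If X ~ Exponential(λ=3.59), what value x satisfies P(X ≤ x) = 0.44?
0.1615

We have X ~ Exponential(λ=3.59).

We want to find x such that P(X ≤ x) = 0.44.

This is the 44th percentile, which means 44% of values fall below this point.

Using the inverse CDF (quantile function):
x = F⁻¹(0.44) = 0.1615

Verification: P(X ≤ 0.1615) = 0.44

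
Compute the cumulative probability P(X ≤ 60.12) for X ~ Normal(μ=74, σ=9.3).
0.067788

We have X ~ Normal(μ=74, σ=9.3).

The CDF gives us P(X ≤ k).

Using the CDF:
P(X ≤ 60.12) = 0.067788

This means there's approximately a 6.8% chance that X is at most 60.12.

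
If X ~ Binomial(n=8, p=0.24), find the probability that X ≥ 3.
0.296722

We have X ~ Binomial(n=8, p=0.24).

For discrete distributions, P(X ≥ 3) = 1 - P(X ≤ 2).

P(X ≤ 2) = 0.703278
P(X ≥ 3) = 1 - 0.703278 = 0.296722

So there's approximately a 29.7% chance that X is at least 3.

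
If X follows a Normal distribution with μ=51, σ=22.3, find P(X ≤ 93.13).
0.970570

We have X ~ Normal(μ=51, σ=22.3).

The CDF gives us P(X ≤ k).

Using the CDF:
P(X ≤ 93.13) = 0.970570

This means there's approximately a 97.1% chance that X is at most 93.13.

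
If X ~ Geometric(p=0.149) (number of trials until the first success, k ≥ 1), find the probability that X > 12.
0.144263

We have X ~ Geometric(p=0.149) (number of trials until the first success, k ≥ 1).

P(X > 12) = 1 - P(X ≤ 12)
                = 1 - F(12)
                = 1 - 0.855737
                = 0.144263

So there's approximately a 14.4% chance that X exceeds 12.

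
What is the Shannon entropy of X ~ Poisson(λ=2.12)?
1.7380 nats

We have X ~ Poisson(λ=2.12).

The Shannon entropy measures the uncertainty or information content of the distribution.

For a Poisson distribution with λ=2.12:
H(X) = 1.7380 nats

(In bits, this would be 2.5074 bits.)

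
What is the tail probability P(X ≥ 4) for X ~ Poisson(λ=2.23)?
0.186578

We have X ~ Poisson(λ=2.23).

For discrete distributions, P(X ≥ 4) = 1 - P(X ≤ 3).

P(X ≤ 3) = 0.813422
P(X ≥ 4) = 1 - 0.813422 = 0.186578

So there's approximately a 18.7% chance that X is at least 4.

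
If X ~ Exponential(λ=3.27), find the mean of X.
0.3058

We have X ~ Exponential(λ=3.27).

For an Exponential distribution with λ=3.27:
E[X] = 0.3058

This is the expected (average) value of X.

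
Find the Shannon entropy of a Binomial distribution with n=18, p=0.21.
1.9534 nats

We have X ~ Binomial(n=18, p=0.21).

The Shannon entropy measures the uncertainty or information content of the distribution.

For a Binomial distribution with n=18, p=0.21:
H(X) = 1.9534 nats

(In bits, this would be 2.8181 bits.)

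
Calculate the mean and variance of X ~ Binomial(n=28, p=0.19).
E[X] = 5.3200, Var(X) = 4.3092

We have X ~ Binomial(n=28, p=0.19).

For a Binomial distribution with n=28, p=0.19:

Expected value:
E[X] = 5.3200

Variance:
Var(X) = 4.3092

Standard deviation:
σ = √Var(X) = 2.0759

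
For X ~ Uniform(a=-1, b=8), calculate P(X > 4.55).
0.383333

We have X ~ Uniform(a=-1, b=8).

P(X > 4.55) = 1 - P(X ≤ 4.55)
                = 1 - F(4.55)
                = 1 - 0.616667
                = 0.383333

So there's approximately a 38.3% chance that X exceeds 4.55.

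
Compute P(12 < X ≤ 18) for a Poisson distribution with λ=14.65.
0.545685

We have X ~ Poisson(λ=14.65).

To find P(12 < X ≤ 18), we use:
P(12 < X ≤ 18) = P(X ≤ 18) - P(X ≤ 12)
                 = F(18) - F(12)
                 = 0.843302 - 0.297617
                 = 0.545685

So there's approximately a 54.6% chance that X falls in this range.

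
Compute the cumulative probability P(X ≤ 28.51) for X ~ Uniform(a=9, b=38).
0.672759

We have X ~ Uniform(a=9, b=38).

The CDF gives us P(X ≤ k).

Using the CDF:
P(X ≤ 28.51) = 0.672759

This means there's approximately a 67.3% chance that X is at most 28.51.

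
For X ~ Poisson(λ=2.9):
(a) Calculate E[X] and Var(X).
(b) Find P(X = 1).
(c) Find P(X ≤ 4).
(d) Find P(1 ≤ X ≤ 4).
(a) E[X] = 2.9000, Var(X) = 2.9000
(b) P(X = 1) = 0.159567
(c) P(X ≤ 4) = 0.831777
(d) P(1 ≤ X ≤ 4) = 0.776754

We have X ~ Poisson(λ=2.9).

(a) Moments:
E[X] = 2.9000
Var(X) = 2.9000
σ = √Var(X) = 1.7029

(b) Point probability using PMF:
P(X = 1) = 0.159567

(c) Cumulative probability using CDF:
P(X ≤ 4) = F(4) = 0.831777

(d) Range probability:
P(1 ≤ X ≤ 4) = P(X ≤ 4) - P(X ≤ 0)
                   = F(4) - F(0)
                   = 0.831777 - 0.055023
                   = 0.776754

This means approximately 77.7% of outcomes fall in the interval [1, 4].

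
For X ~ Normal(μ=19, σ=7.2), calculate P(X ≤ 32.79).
0.972271

We have X ~ Normal(μ=19, σ=7.2).

The CDF gives us P(X ≤ k).

Using the CDF:
P(X ≤ 32.79) = 0.972271

This means there's approximately a 97.2% chance that X is at most 32.79.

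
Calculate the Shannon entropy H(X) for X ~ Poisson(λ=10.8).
2.6006 nats

We have X ~ Poisson(λ=10.8).

The Shannon entropy measures the uncertainty or information content of the distribution.

For a Poisson distribution with λ=10.8:
H(X) = 2.6006 nats

(In bits, this would be 3.7518 bits.)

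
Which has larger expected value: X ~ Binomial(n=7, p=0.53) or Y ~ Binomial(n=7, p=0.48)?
X has larger mean (3.7100 > 3.3600)

Compute the expected value for each distribution:

X ~ Binomial(n=7, p=0.53):
E[X] = 3.7100

Y ~ Binomial(n=7, p=0.48):
E[Y] = 3.3600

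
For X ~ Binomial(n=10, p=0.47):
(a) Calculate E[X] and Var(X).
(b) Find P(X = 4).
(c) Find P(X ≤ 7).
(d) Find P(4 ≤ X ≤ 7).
(a) E[X] = 4.7000, Var(X) = 2.4910
(b) P(X = 4) = 0.227126
(c) P(X ≤ 7) = 0.963444
(d) P(4 ≤ X ≤ 7) = 0.737943

We have X ~ Binomial(n=10, p=0.47).

(a) Moments:
E[X] = 4.7000
Var(X) = 2.4910
σ = √Var(X) = 1.5783

(b) Point probability using PMF:
P(X = 4) = 0.227126

(c) Cumulative probability using CDF:
P(X ≤ 7) = F(7) = 0.963444

(d) Range probability:
P(4 ≤ X ≤ 7) = P(X ≤ 7) - P(X ≤ 3)
                   = F(7) - F(3)
                   = 0.963444 - 0.225501
                   = 0.737943

This means approximately 73.8% of outcomes fall in the interval [4, 7].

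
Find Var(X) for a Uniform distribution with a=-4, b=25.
70.0833

We have X ~ Uniform(a=-4, b=25).

For a Uniform distribution with a=-4, b=25:
Var(X) = 70.0833

The variance measures the spread of the distribution around the mean.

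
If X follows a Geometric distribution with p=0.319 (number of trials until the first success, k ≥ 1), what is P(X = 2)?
0.217239

We have X ~ Geometric(p=0.319) (number of trials until the first success, k ≥ 1).

For a Geometric distribution, the PMF gives us the probability of each outcome.

Using the PMF formula:
P(X = 2) = 0.217239

Rounded to 4 decimal places: 0.2172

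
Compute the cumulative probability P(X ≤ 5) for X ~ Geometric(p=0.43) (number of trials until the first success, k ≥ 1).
0.939831

We have X ~ Geometric(p=0.43) (number of trials until the first success, k ≥ 1).

The CDF gives us P(X ≤ k).

Using the CDF:
P(X ≤ 5) = 0.939831

This means there's approximately a 94.0% chance that X is at most 5.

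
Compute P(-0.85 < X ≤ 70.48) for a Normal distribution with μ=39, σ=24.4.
0.850289

We have X ~ Normal(μ=39, σ=24.4).

To find P(-0.85 < X ≤ 70.48), we use:
P(-0.85 < X ≤ 70.48) = P(X ≤ 70.48) - P(X ≤ -0.85)
                 = F(70.48) - F(-0.85)
                 = 0.901503 - 0.051214
                 = 0.850289

So there's approximately a 85.0% chance that X falls in this range.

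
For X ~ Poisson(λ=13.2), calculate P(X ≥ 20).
0.048356

We have X ~ Poisson(λ=13.2).

For discrete distributions, P(X ≥ 20) = 1 - P(X ≤ 19).

P(X ≤ 19) = 0.951644
P(X ≥ 20) = 1 - 0.951644 = 0.048356

So there's approximately a 4.8% chance that X is at least 20.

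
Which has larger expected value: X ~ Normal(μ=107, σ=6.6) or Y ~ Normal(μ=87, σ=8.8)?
X has larger mean (107.0000 > 87.0000)

Compute the expected value for each distribution:

X ~ Normal(μ=107, σ=6.6):
E[X] = 107.0000

Y ~ Normal(μ=87, σ=8.8):
E[Y] = 87.0000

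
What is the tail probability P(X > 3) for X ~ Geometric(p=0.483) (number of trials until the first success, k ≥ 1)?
0.138188

We have X ~ Geometric(p=0.483) (number of trials until the first success, k ≥ 1).

P(X > 3) = 1 - P(X ≤ 3)
                = 1 - F(3)
                = 1 - 0.861812
                = 0.138188

So there's approximately a 13.8% chance that X exceeds 3.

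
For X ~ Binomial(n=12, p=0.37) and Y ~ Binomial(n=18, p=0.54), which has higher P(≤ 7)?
X has higher probability (P(X ≤ 7) = 0.9641 > P(Y ≤ 7) = 0.1470)

Compute P(≤ 7) for each distribution:

X ~ Binomial(n=12, p=0.37):
P(X ≤ 7) = 0.9641

Y ~ Binomial(n=18, p=0.54):
P(Y ≤ 7) = 0.1470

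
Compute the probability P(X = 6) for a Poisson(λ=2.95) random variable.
0.047911

We have X ~ Poisson(λ=2.95).

For a Poisson distribution, the PMF gives us the probability of each outcome.

Using the PMF formula:
P(X = 6) = 0.047911

Rounded to 4 decimal places: 0.0479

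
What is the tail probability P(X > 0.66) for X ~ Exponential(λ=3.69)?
0.087563

We have X ~ Exponential(λ=3.69).

P(X > 0.66) = 1 - P(X ≤ 0.66)
                = 1 - F(0.66)
                = 1 - 0.912437
                = 0.087563

So there's approximately a 8.8% chance that X exceeds 0.66.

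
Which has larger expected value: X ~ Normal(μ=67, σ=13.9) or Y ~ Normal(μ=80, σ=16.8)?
Y has larger mean (80.0000 > 67.0000)

Compute the expected value for each distribution:

X ~ Normal(μ=67, σ=13.9):
E[X] = 67.0000

Y ~ Normal(μ=80, σ=16.8):
E[Y] = 80.0000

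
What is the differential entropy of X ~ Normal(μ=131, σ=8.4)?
3.5472 nats

We have X ~ Normal(μ=131, σ=8.4).

The differential entropy measures the uncertainty or information content of the distribution.

For a Normal distribution with μ=131, σ=8.4:
h(X) = 3.5472 nats

(In bits, this would be 5.1175 bits.)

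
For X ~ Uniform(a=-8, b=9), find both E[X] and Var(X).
E[X] = 0.5000, Var(X) = 24.0833

We have X ~ Uniform(a=-8, b=9).

For a Uniform distribution with a=-8, b=9:

Expected value:
E[X] = 0.5000

Variance:
Var(X) = 24.0833

Standard deviation:
σ = √Var(X) = 4.9075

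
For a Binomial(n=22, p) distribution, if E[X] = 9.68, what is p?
p = 0.44

For a Binomial(n, p) distribution:
E[X] = n × p

Given n = 22 and E[X] = 9.68:
9.68 = 22 × p
p = 9.68 / 22 = 0.44

Verification: Binomial(22, 0.44) has E[X] = 9.68 ✓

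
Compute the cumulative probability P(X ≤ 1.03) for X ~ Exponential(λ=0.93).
0.616302

We have X ~ Exponential(λ=0.93).

The CDF gives us P(X ≤ k).

Using the CDF:
P(X ≤ 1.03) = 0.616302

This means there's approximately a 61.6% chance that X is at most 1.03.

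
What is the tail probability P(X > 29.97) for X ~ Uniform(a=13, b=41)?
0.393929

We have X ~ Uniform(a=13, b=41).

P(X > 29.97) = 1 - P(X ≤ 29.97)
                = 1 - F(29.97)
                = 1 - 0.606071
                = 0.393929

So there's approximately a 39.4% chance that X exceeds 29.97.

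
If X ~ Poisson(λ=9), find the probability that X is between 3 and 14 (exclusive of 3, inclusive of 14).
0.937307

We have X ~ Poisson(λ=9).

To find P(3 < X ≤ 14), we use:
P(3 < X ≤ 14) = P(X ≤ 14) - P(X ≤ 3)
                 = F(14) - F(3)
                 = 0.958534 - 0.021226
                 = 0.937307

So there's approximately a 93.7% chance that X falls in this range.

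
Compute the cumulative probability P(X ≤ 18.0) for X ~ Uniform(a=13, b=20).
0.714286

We have X ~ Uniform(a=13, b=20).

The CDF gives us P(X ≤ k).

Using the CDF:
P(X ≤ 18.0) = 0.714286

This means there's approximately a 71.4% chance that X is at most 18.0.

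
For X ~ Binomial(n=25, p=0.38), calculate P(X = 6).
0.060585

We have X ~ Binomial(n=25, p=0.38).

For a Binomial distribution, the PMF gives us the probability of each outcome.

Using the PMF formula:
P(X = 6) = 0.060585

Rounded to 4 decimal places: 0.0606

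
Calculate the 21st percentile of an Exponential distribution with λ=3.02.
0.0781

We have X ~ Exponential(λ=3.02).

We want to find x such that P(X ≤ x) = 0.21.

This is the 21st percentile, which means 21% of values fall below this point.

Using the inverse CDF (quantile function):
x = F⁻¹(0.21) = 0.0781

Verification: P(X ≤ 0.0781) = 0.21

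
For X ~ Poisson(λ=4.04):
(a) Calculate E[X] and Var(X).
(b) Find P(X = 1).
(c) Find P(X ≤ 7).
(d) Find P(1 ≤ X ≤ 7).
(a) E[X] = 4.0400, Var(X) = 4.0400
(b) P(X = 1) = 0.071094
(c) P(X ≤ 7) = 0.946449
(d) P(1 ≤ X ≤ 7) = 0.928851

We have X ~ Poisson(λ=4.04).

(a) Moments:
E[X] = 4.0400
Var(X) = 4.0400
σ = √Var(X) = 2.0100

(b) Point probability using PMF:
P(X = 1) = 0.071094

(c) Cumulative probability using CDF:
P(X ≤ 7) = F(7) = 0.946449

(d) Range probability:
P(1 ≤ X ≤ 7) = P(X ≤ 7) - P(X ≤ 0)
                   = F(7) - F(0)
                   = 0.946449 - 0.017597
                   = 0.928851

This means approximately 92.9% of outcomes fall in the interval [1, 7].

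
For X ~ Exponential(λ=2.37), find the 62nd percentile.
0.4083

We have X ~ Exponential(λ=2.37).

We want to find x such that P(X ≤ x) = 0.62.

This is the 62nd percentile, which means 62% of values fall below this point.

Using the inverse CDF (quantile function):
x = F⁻¹(0.62) = 0.4083

Verification: P(X ≤ 0.4083) = 0.62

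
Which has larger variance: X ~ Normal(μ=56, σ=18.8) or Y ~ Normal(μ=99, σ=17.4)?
X has larger variance (353.4400 > 302.7600)

Compute the variance for each distribution:

X ~ Normal(μ=56, σ=18.8):
Var(X) = 353.4400

Y ~ Normal(μ=99, σ=17.4):
Var(Y) = 302.7600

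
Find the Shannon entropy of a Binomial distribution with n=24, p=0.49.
2.3145 nats

We have X ~ Binomial(n=24, p=0.49).

The Shannon entropy measures the uncertainty or information content of the distribution.

For a Binomial distribution with n=24, p=0.49:
H(X) = 2.3145 nats

(In bits, this would be 3.3391 bits.)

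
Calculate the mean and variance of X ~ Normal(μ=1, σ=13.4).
E[X] = 1.0000, Var(X) = 179.5600

We have X ~ Normal(μ=1, σ=13.4).

For a Normal distribution with μ=1, σ=13.4:

Expected value:
E[X] = 1.0000

Variance:
Var(X) = 179.5600

Standard deviation:
σ = √Var(X) = 13.4000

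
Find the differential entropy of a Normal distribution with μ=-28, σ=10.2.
3.7413 nats

We have X ~ Normal(μ=-28, σ=10.2).

The differential entropy measures the uncertainty or information content of the distribution.

For a Normal distribution with μ=-28, σ=10.2:
h(X) = 3.7413 nats

(In bits, this would be 5.3976 bits.)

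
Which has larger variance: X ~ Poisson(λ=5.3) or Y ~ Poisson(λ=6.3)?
Y has larger variance (6.3000 > 5.3000)

Compute the variance for each distribution:

X ~ Poisson(λ=5.3):
Var(X) = 5.3000

Y ~ Poisson(λ=6.3):
Var(Y) = 6.3000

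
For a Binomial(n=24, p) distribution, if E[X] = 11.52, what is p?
p = 0.48

For a Binomial(n, p) distribution:
E[X] = n × p

Given n = 24 and E[X] = 11.52:
11.52 = 24 × p
p = 11.52 / 24 = 0.48

Verification: Binomial(24, 0.48) has E[X] = 11.52 ✓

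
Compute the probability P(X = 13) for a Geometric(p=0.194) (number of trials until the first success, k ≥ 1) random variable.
0.014582

We have X ~ Geometric(p=0.194) (number of trials until the first success, k ≥ 1).

For a Geometric distribution, the PMF gives us the probability of each outcome.

Using the PMF formula:
P(X = 13) = 0.014582

Rounded to 4 decimal places: 0.0146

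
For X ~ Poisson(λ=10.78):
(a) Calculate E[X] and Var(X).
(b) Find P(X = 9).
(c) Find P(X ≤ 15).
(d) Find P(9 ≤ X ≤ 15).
(a) E[X] = 10.7800, Var(X) = 10.7800
(b) P(X = 9) = 0.112749
(c) P(X ≤ 15) = 0.918665
(d) P(9 ≤ X ≤ 15) = 0.666559

We have X ~ Poisson(λ=10.78).

(a) Moments:
E[X] = 10.7800
Var(X) = 10.7800
σ = √Var(X) = 3.2833

(b) Point probability using PMF:
P(X = 9) = 0.112749

(c) Cumulative probability using CDF:
P(X ≤ 15) = F(15) = 0.918665

(d) Range probability:
P(9 ≤ X ≤ 15) = P(X ≤ 15) - P(X ≤ 8)
                   = F(15) - F(8)
                   = 0.918665 - 0.252107
                   = 0.666559

This means approximately 66.7% of outcomes fall in the interval [9, 15].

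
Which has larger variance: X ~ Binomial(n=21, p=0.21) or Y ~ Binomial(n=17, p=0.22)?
X has larger variance (3.4839 > 2.9172)

Compute the variance for each distribution:

X ~ Binomial(n=21, p=0.21):
Var(X) = 3.4839

Y ~ Binomial(n=17, p=0.22):
Var(Y) = 2.9172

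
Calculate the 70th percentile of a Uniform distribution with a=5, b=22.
16.9000

We have X ~ Uniform(a=5, b=22).

We want to find x such that P(X ≤ x) = 0.7.

This is the 70th percentile, which means 70% of values fall below this point.

Using the inverse CDF (quantile function):
x = F⁻¹(0.7) = 16.9000

Verification: P(X ≤ 16.9000) = 0.7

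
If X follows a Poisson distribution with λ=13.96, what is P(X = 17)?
0.070670

We have X ~ Poisson(λ=13.96).

For a Poisson distribution, the PMF gives us the probability of each outcome.

Using the PMF formula:
P(X = 17) = 0.070670

Rounded to 4 decimal places: 0.0707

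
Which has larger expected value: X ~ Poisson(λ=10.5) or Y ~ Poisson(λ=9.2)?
X has larger mean (10.5000 > 9.2000)

Compute the expected value for each distribution:

X ~ Poisson(λ=10.5):
E[X] = 10.5000

Y ~ Poisson(λ=9.2):
E[Y] = 9.2000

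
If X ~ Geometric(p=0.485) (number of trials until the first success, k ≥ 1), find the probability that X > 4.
0.070344

We have X ~ Geometric(p=0.485) (number of trials until the first success, k ≥ 1).

P(X > 4) = 1 - P(X ≤ 4)
                = 1 - F(4)
                = 1 - 0.929656
                = 0.070344

So there's approximately a 7.0% chance that X exceeds 4.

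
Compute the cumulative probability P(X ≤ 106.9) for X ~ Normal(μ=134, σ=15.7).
0.042163

We have X ~ Normal(μ=134, σ=15.7).

The CDF gives us P(X ≤ k).

Using the CDF:
P(X ≤ 106.9) = 0.042163

This means there's approximately a 4.2% chance that X is at most 106.9.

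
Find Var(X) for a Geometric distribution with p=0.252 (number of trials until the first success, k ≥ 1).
11.7788

We have X ~ Geometric(p=0.252) (number of trials until the first success, k ≥ 1).

For a Geometric distribution with p=0.252 (number of trials until the first success, k ≥ 1):
Var(X) = 11.7788

The variance measures the spread of the distribution around the mean.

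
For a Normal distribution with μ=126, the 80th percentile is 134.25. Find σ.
σ = 9.8025

For X ~ Normal(μ, σ), the p-th percentile satisfies x = μ + z_p × σ,
where z_p = Φ⁻¹(p) is the standard normal quantile.

Step 1: z_{0.8} = Φ⁻¹(0.8) = 0.8416

Step 2: Solve for σ:
134.25 = 126 + 0.8416 × σ
σ = (134.25 - 126) / 0.8416
σ = 8.25 / 0.8416
σ = 9.8025

Verification: μ + z × σ = 126 + 0.8416 × 9.8025 = 134.25 ✓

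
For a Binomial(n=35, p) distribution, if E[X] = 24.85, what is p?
p = 0.71

For a Binomial(n, p) distribution:
E[X] = n × p

Given n = 35 and E[X] = 24.85:
24.85 = 35 × p
p = 24.85 / 35 = 0.71

Verification: Binomial(35, 0.71) has E[X] = 24.85 ✓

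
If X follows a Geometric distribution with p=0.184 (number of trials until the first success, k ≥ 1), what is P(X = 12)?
0.019652

We have X ~ Geometric(p=0.184) (number of trials until the first success, k ≥ 1).

For a Geometric distribution, the PMF gives us the probability of each outcome.

Using the PMF formula:
P(X = 12) = 0.019652

Rounded to 4 decimal places: 0.0197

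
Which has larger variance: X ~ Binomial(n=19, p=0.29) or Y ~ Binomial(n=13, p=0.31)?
X has larger variance (3.9121 > 2.7807)

Compute the variance for each distribution:

X ~ Binomial(n=19, p=0.29):
Var(X) = 3.9121

Y ~ Binomial(n=13, p=0.31):
Var(Y) = 2.7807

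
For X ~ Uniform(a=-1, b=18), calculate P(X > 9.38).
0.453684

We have X ~ Uniform(a=-1, b=18).

P(X > 9.38) = 1 - P(X ≤ 9.38)
                = 1 - F(9.38)
                = 1 - 0.546316
                = 0.453684

So there's approximately a 45.4% chance that X exceeds 9.38.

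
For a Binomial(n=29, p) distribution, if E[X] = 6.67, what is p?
p = 0.23

For a Binomial(n, p) distribution:
E[X] = n × p

Given n = 29 and E[X] = 6.67:
6.67 = 29 × p
p = 6.67 / 29 = 0.23

Verification: Binomial(29, 0.23) has E[X] = 6.67 ✓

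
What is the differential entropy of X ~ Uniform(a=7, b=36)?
3.3673 nats

We have X ~ Uniform(a=7, b=36).

The differential entropy measures the uncertainty or information content of the distribution.

For a Uniform distribution with a=7, b=36:
h(X) = 3.3673 nats

(In bits, this would be 4.8580 bits.)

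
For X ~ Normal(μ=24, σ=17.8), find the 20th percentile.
9.0191

We have X ~ Normal(μ=24, σ=17.8).

We want to find x such that P(X ≤ x) = 0.2.

This is the 20th percentile, which means 20% of values fall below this point.

Using the inverse CDF (quantile function):
x = F⁻¹(0.2) = 9.0191

Verification: P(X ≤ 9.0191) = 0.2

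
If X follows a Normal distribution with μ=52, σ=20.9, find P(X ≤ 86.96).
0.952810

We have X ~ Normal(μ=52, σ=20.9).

The CDF gives us P(X ≤ k).

Using the CDF:
P(X ≤ 86.96) = 0.952810

This means there's approximately a 95.3% chance that X is at most 86.96.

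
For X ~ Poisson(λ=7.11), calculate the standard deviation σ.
2.6665

We have X ~ Poisson(λ=7.11).

For a Poisson distribution with λ=7.11:
σ = √Var(X) = 2.6665

The standard deviation is the square root of the variance.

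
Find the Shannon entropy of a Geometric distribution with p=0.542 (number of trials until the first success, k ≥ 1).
1.2724 nats

We have X ~ Geometric(p=0.542) (number of trials until the first success, k ≥ 1).

The Shannon entropy measures the uncertainty or information content of the distribution.

For a Geometric distribution with p=0.542 (number of trials until the first success, k ≥ 1):
H(X) = 1.2724 nats

(In bits, this would be 1.8356 bits.)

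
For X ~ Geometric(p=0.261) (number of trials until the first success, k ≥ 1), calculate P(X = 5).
0.077843

We have X ~ Geometric(p=0.261) (number of trials until the first success, k ≥ 1).

For a Geometric distribution, the PMF gives us the probability of each outcome.

Using the PMF formula:
P(X = 5) = 0.077843

Rounded to 4 decimal places: 0.0778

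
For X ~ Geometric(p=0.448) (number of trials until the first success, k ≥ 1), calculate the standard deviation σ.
1.6584

We have X ~ Geometric(p=0.448) (number of trials until the first success, k ≥ 1).

For a Geometric distribution with p=0.448 (number of trials until the first success, k ≥ 1):
σ = √Var(X) = 1.6584

The standard deviation is the square root of the variance.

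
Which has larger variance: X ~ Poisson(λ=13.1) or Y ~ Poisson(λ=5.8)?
X has larger variance (13.1000 > 5.8000)

Compute the variance for each distribution:

X ~ Poisson(λ=13.1):
Var(X) = 13.1000

Y ~ Poisson(λ=5.8):
Var(Y) = 5.8000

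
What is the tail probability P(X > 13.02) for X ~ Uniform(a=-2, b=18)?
0.249000

We have X ~ Uniform(a=-2, b=18).

P(X > 13.02) = 1 - P(X ≤ 13.02)
                = 1 - F(13.02)
                = 1 - 0.751000
                = 0.249000

So there's approximately a 24.9% chance that X exceeds 13.02.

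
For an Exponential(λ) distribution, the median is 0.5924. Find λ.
λ = 1.1701

For X ~ Exponential(λ), the CDF is F(x) = 1 - e^(-λx).
The median m satisfies F(m) = 0.5:
1 - e^(-λm) = 0.5
e^(-λm) = 0.5
λm = ln(2)
m = ln(2) / λ

Given m = 0.5924:
λ = ln(2) / 0.5924 = 0.693147 / 0.5924 = 1.1701

Verification: ln(2) / 1.1701 = 0.5924 ✓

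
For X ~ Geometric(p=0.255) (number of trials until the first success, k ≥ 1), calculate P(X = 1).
0.255000

We have X ~ Geometric(p=0.255) (number of trials until the first success, k ≥ 1).

For a Geometric distribution, the PMF gives us the probability of each outcome.

Using the PMF formula:
P(X = 1) = 0.255000

Rounded to 4 decimal places: 0.2550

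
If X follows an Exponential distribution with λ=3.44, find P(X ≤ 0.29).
0.631237

We have X ~ Exponential(λ=3.44).

The CDF gives us P(X ≤ k).

Using the CDF:
P(X ≤ 0.29) = 0.631237

This means there's approximately a 63.1% chance that X is at most 0.29.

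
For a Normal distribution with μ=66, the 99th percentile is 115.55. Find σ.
σ = 21.2995

For X ~ Normal(μ, σ), the p-th percentile satisfies x = μ + z_p × σ,
where z_p = Φ⁻¹(p) is the standard normal quantile.

Step 1: z_{0.99} = Φ⁻¹(0.99) = 2.3263

Step 2: Solve for σ:
115.55 = 66 + 2.3263 × σ
σ = (115.55 - 66) / 2.3263
σ = 49.55 / 2.3263
σ = 21.2995

Verification: μ + z × σ = 66 + 2.3263 × 21.2995 = 115.55 ✓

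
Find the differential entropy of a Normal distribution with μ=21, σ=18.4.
4.3313 nats

We have X ~ Normal(μ=21, σ=18.4).

The differential entropy measures the uncertainty or information content of the distribution.

For a Normal distribution with μ=21, σ=18.4:
h(X) = 4.3313 nats

(In bits, this would be 6.2487 bits.)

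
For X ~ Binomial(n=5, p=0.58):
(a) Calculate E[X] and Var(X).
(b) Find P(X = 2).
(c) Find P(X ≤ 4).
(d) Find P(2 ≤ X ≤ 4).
(a) E[X] = 2.9000, Var(X) = 1.2180
(b) P(X = 2) = 0.249232
(c) P(X ≤ 4) = 0.934364
(d) P(2 ≤ X ≤ 4) = 0.831056

We have X ~ Binomial(n=5, p=0.58).

(a) Moments:
E[X] = 2.9000
Var(X) = 1.2180
σ = √Var(X) = 1.1036

(b) Point probability using PMF:
P(X = 2) = 0.249232

(c) Cumulative probability using CDF:
P(X ≤ 4) = F(4) = 0.934364

(d) Range probability:
P(2 ≤ X ≤ 4) = P(X ≤ 4) - P(X ≤ 1)
                   = F(4) - F(1)
                   = 0.934364 - 0.103308
                   = 0.831056

This means approximately 83.1% of outcomes fall in the interval [2, 4].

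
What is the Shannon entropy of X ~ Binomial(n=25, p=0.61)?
2.3095 nats

We have X ~ Binomial(n=25, p=0.61).

The Shannon entropy measures the uncertainty or information content of the distribution.

For a Binomial distribution with n=25, p=0.61:
H(X) = 2.3095 nats

(In bits, this would be 3.3319 bits.)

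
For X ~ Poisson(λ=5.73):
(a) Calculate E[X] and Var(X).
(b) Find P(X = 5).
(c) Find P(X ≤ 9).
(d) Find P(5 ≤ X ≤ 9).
(a) E[X] = 5.7300, Var(X) = 5.7300
(b) P(X = 5) = 0.167142
(c) P(X ≤ 9) = 0.933410
(d) P(5 ≤ X ≤ 9) = 0.610591

We have X ~ Poisson(λ=5.73).

(a) Moments:
E[X] = 5.7300
Var(X) = 5.7300
σ = √Var(X) = 2.3937

(b) Point probability using PMF:
P(X = 5) = 0.167142

(c) Cumulative probability using CDF:
P(X ≤ 9) = F(9) = 0.933410

(d) Range probability:
P(5 ≤ X ≤ 9) = P(X ≤ 9) - P(X ≤ 4)
                   = F(9) - F(4)
                   = 0.933410 - 0.322820
                   = 0.610591

This means approximately 61.1% of outcomes fall in the interval [5, 9].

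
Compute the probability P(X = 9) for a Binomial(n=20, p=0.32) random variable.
0.084948

We have X ~ Binomial(n=20, p=0.32).

For a Binomial distribution, the PMF gives us the probability of each outcome.

Using the PMF formula:
P(X = 9) = 0.084948

Rounded to 4 decimal places: 0.0849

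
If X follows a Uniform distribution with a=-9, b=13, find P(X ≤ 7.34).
0.742727

We have X ~ Uniform(a=-9, b=13).

The CDF gives us P(X ≤ k).

Using the CDF:
P(X ≤ 7.34) = 0.742727

This means there's approximately a 74.3% chance that X is at most 7.34.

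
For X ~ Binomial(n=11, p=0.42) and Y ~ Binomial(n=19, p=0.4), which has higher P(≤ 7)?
X has higher probability (P(X ≤ 7) = 0.9601 > P(Y ≤ 7) = 0.4878)

Compute P(≤ 7) for each distribution:

X ~ Binomial(n=11, p=0.42):
P(X ≤ 7) = 0.9601

Y ~ Binomial(n=19, p=0.4):
P(Y ≤ 7) = 0.4878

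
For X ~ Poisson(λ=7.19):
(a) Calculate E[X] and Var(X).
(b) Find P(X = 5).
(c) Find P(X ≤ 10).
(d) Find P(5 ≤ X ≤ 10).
(a) E[X] = 7.1900, Var(X) = 7.1900
(b) P(X = 5) = 0.120750
(c) P(X ≤ 10) = 0.887445
(d) P(5 ≤ X ≤ 10) = 0.731092

We have X ~ Poisson(λ=7.19).

(a) Moments:
E[X] = 7.1900
Var(X) = 7.1900
σ = √Var(X) = 2.6814

(b) Point probability using PMF:
P(X = 5) = 0.120750

(c) Cumulative probability using CDF:
P(X ≤ 10) = F(10) = 0.887445

(d) Range probability:
P(5 ≤ X ≤ 10) = P(X ≤ 10) - P(X ≤ 4)
                   = F(10) - F(4)
                   = 0.887445 - 0.156353
                   = 0.731092

This means approximately 73.1% of outcomes fall in the interval [5, 10].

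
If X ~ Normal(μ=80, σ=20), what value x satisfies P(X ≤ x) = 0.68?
89.3540

We have X ~ Normal(μ=80, σ=20).

We want to find x such that P(X ≤ x) = 0.68.

This is the 68th percentile, which means 68% of values fall below this point.

Using the inverse CDF (quantile function):
x = F⁻¹(0.68) = 89.3540

Verification: P(X ≤ 89.3540) = 0.68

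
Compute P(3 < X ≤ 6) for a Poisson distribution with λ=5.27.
0.492585

We have X ~ Poisson(λ=5.27).

To find P(3 < X ≤ 6), we use:
P(3 < X ≤ 6) = P(X ≤ 6) - P(X ≤ 3)
                 = F(6) - F(3)
                 = 0.721734 - 0.229149
                 = 0.492585

So there's approximately a 49.3% chance that X falls in this range.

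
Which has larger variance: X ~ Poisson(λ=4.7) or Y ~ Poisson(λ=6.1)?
Y has larger variance (6.1000 > 4.7000)

Compute the variance for each distribution:

X ~ Poisson(λ=4.7):
Var(X) = 4.7000

Y ~ Poisson(λ=6.1):
Var(Y) = 6.1000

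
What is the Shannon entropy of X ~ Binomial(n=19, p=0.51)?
2.1975 nats

We have X ~ Binomial(n=19, p=0.51).

The Shannon entropy measures the uncertainty or information content of the distribution.

For a Binomial distribution with n=19, p=0.51:
H(X) = 2.1975 nats

(In bits, this would be 3.1704 bits.)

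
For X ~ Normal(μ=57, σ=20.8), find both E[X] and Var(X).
E[X] = 57.0000, Var(X) = 432.6400

We have X ~ Normal(μ=57, σ=20.8).

For a Normal distribution with μ=57, σ=20.8:

Expected value:
E[X] = 57.0000

Variance:
Var(X) = 432.6400

Standard deviation:
σ = √Var(X) = 20.8000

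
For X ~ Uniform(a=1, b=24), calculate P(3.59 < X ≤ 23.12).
0.849130

We have X ~ Uniform(a=1, b=24).

To find P(3.59 < X ≤ 23.12), we use:
P(3.59 < X ≤ 23.12) = P(X ≤ 23.12) - P(X ≤ 3.59)
                 = F(23.12) - F(3.59)
                 = 0.961739 - 0.112609
                 = 0.849130

So there's approximately a 84.9% chance that X falls in this range.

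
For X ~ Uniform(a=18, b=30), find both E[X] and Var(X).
E[X] = 24.0000, Var(X) = 12.0000

We have X ~ Uniform(a=18, b=30).

For a Uniform distribution with a=18, b=30:

Expected value:
E[X] = 24.0000

Variance:
Var(X) = 12.0000

Standard deviation:
σ = √Var(X) = 3.4641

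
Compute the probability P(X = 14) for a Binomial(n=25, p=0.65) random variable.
0.103423

We have X ~ Binomial(n=25, p=0.65).

For a Binomial distribution, the PMF gives us the probability of each outcome.

Using the PMF formula:
P(X = 14) = 0.103423

Rounded to 4 decimal places: 0.1034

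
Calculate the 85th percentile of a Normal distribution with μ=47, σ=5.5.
52.7004

We have X ~ Normal(μ=47, σ=5.5).

We want to find x such that P(X ≤ x) = 0.85.

This is the 85th percentile, which means 85% of values fall below this point.

Using the inverse CDF (quantile function):
x = F⁻¹(0.85) = 52.7004

Verification: P(X ≤ 52.7004) = 0.85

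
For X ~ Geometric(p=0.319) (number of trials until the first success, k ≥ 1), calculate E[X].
3.1348

We have X ~ Geometric(p=0.319) (number of trials until the first success, k ≥ 1).

For a Geometric distribution with p=0.319 (number of trials until the first success, k ≥ 1):
E[X] = 3.1348

This is the expected (average) value of X.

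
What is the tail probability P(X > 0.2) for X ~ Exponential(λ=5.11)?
0.359874

We have X ~ Exponential(λ=5.11).

P(X > 0.2) = 1 - P(X ≤ 0.2)
                = 1 - F(0.2)
                = 1 - 0.640126
                = 0.359874

So there's approximately a 36.0% chance that X exceeds 0.2.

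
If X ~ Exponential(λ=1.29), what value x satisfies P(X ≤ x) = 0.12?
0.0991

We have X ~ Exponential(λ=1.29).

We want to find x such that P(X ≤ x) = 0.12.

This is the 12th percentile, which means 12% of values fall below this point.

Using the inverse CDF (quantile function):
x = F⁻¹(0.12) = 0.0991

Verification: P(X ≤ 0.0991) = 0.12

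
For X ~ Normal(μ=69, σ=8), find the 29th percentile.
64.5729

We have X ~ Normal(μ=69, σ=8).

We want to find x such that P(X ≤ x) = 0.29.

This is the 29th percentile, which means 29% of values fall below this point.

Using the inverse CDF (quantile function):
x = F⁻¹(0.29) = 64.5729

Verification: P(X ≤ 64.5729) = 0.29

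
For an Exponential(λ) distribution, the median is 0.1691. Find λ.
λ = 4.0990

For X ~ Exponential(λ), the CDF is F(x) = 1 - e^(-λx).
The median m satisfies F(m) = 0.5:
1 - e^(-λm) = 0.5
e^(-λm) = 0.5
λm = ln(2)
m = ln(2) / λ

Given m = 0.1691:
λ = ln(2) / 0.1691 = 0.693147 / 0.1691 = 4.0990

Verification: ln(2) / 4.0990 = 0.1691 ✓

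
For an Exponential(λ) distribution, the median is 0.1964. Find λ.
λ = 3.5293

For X ~ Exponential(λ), the CDF is F(x) = 1 - e^(-λx).
The median m satisfies F(m) = 0.5:
1 - e^(-λm) = 0.5
e^(-λm) = 0.5
λm = ln(2)
m = ln(2) / λ

Given m = 0.1964:
λ = ln(2) / 0.1964 = 0.693147 / 0.1964 = 3.5293

Verification: ln(2) / 3.5293 = 0.1964 ✓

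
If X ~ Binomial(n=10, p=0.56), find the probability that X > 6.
0.287669

We have X ~ Binomial(n=10, p=0.56).

P(X > 6) = 1 - P(X ≤ 6)
                = 1 - F(6)
                = 1 - 0.712331
                = 0.287669

So there's approximately a 28.8% chance that X exceeds 6.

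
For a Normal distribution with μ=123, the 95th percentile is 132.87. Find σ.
σ = 6.0005

For X ~ Normal(μ, σ), the p-th percentile satisfies x = μ + z_p × σ,
where z_p = Φ⁻¹(p) is the standard normal quantile.

Step 1: z_{0.95} = Φ⁻¹(0.95) = 1.6449

Step 2: Solve for σ:
132.87 = 123 + 1.6449 × σ
σ = (132.87 - 123) / 1.6449
σ = 9.87 / 1.6449
σ = 6.0005

Verification: μ + z × σ = 123 + 1.6449 × 6.0005 = 132.87 ✓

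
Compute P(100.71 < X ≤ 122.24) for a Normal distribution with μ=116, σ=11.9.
0.600571

We have X ~ Normal(μ=116, σ=11.9).

To find P(100.71 < X ≤ 122.24), we use:
P(100.71 < X ≤ 122.24) = P(X ≤ 122.24) - P(X ≤ 100.71)
                 = F(122.24) - F(100.71)
                 = 0.699989 - 0.099418
                 = 0.600571

So there's approximately a 60.1% chance that X falls in this range.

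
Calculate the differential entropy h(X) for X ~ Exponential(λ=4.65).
-0.5369 nats

We have X ~ Exponential(λ=4.65).

The differential entropy measures the uncertainty or information content of the distribution.

For an Exponential distribution with λ=4.65:
h(X) = -0.5369 nats

(In bits, this would be -0.7745 bits.)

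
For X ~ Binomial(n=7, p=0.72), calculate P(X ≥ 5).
0.691927

We have X ~ Binomial(n=7, p=0.72).

For discrete distributions, P(X ≥ 5) = 1 - P(X ≤ 4).

P(X ≤ 4) = 0.308073
P(X ≥ 5) = 1 - 0.308073 = 0.691927

So there's approximately a 69.2% chance that X is at least 5.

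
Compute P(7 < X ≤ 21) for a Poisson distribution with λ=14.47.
0.936753

We have X ~ Poisson(λ=14.47).

To find P(7 < X ≤ 21), we use:
P(7 < X ≤ 21) = P(X ≤ 21) - P(X ≤ 7)
                 = F(21) - F(7)
                 = 0.961097 - 0.024344
                 = 0.936753

So there's approximately a 93.7% chance that X falls in this range.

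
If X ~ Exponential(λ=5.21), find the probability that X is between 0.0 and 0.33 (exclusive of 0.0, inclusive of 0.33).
0.820808

We have X ~ Exponential(λ=5.21).

To find P(0.0 < X ≤ 0.33), we use:
P(0.0 < X ≤ 0.33) = P(X ≤ 0.33) - P(X ≤ 0.0)
                 = F(0.33) - F(0.0)
                 = 0.820808 - 0.000000
                 = 0.820808

So there's approximately a 82.1% chance that X falls in this range.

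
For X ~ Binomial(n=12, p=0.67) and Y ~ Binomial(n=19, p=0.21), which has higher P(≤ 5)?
Y has higher probability (P(Y ≤ 5) = 0.8071 > P(X ≤ 5) = 0.0632)

Compute P(≤ 5) for each distribution:

X ~ Binomial(n=12, p=0.67):
P(X ≤ 5) = 0.0632

Y ~ Binomial(n=19, p=0.21):
P(Y ≤ 5) = 0.8071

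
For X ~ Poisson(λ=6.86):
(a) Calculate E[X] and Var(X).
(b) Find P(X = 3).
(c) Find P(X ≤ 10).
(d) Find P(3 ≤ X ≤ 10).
(a) E[X] = 6.8600, Var(X) = 6.8600
(b) P(X = 3) = 0.056437
(c) P(X ≤ 10) = 0.911118
(d) P(3 ≤ X ≤ 10) = 0.878193

We have X ~ Poisson(λ=6.86).

(a) Moments:
E[X] = 6.8600
Var(X) = 6.8600
σ = √Var(X) = 2.6192

(b) Point probability using PMF:
P(X = 3) = 0.056437

(c) Cumulative probability using CDF:
P(X ≤ 10) = F(10) = 0.911118

(d) Range probability:
P(3 ≤ X ≤ 10) = P(X ≤ 10) - P(X ≤ 2)
                   = F(10) - F(2)
                   = 0.911118 - 0.032925
                   = 0.878193

This means approximately 87.8% of outcomes fall in the interval [3, 10].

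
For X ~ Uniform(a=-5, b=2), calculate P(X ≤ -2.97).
0.290000

We have X ~ Uniform(a=-5, b=2).

The CDF gives us P(X ≤ k).

Using the CDF:
P(X ≤ -2.97) = 0.290000

This means there's approximately a 29.0% chance that X is at most -2.97.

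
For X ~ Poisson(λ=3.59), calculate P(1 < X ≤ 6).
0.800874

We have X ~ Poisson(λ=3.59).

To find P(1 < X ≤ 6), we use:
P(1 < X ≤ 6) = P(X ≤ 6) - P(X ≤ 1)
                 = F(6) - F(1)
                 = 0.927550 - 0.126676
                 = 0.800874

So there's approximately a 80.1% chance that X falls in this range.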